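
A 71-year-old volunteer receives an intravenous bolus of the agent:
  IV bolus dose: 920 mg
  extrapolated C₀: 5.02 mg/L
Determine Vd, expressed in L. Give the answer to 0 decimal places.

Vd = Dose / C₀ = 920.0 / 5.02 = 183.3 L

183 L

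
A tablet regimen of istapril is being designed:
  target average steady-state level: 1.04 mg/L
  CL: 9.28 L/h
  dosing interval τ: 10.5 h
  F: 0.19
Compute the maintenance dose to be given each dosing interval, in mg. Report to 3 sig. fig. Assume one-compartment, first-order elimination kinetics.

533 mg

At steady state, F × (Dose/τ) = Css × CL.
Dose = Css × CL × τ / F = 1.04 × 9.280 × 10.5 / 0.19 = 533.4 mg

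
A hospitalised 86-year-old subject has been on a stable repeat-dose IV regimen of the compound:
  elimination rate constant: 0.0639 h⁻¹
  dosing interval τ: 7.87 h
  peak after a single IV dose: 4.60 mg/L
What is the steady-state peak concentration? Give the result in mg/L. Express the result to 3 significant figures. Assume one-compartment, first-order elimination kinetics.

e^(−kτ) = e^(−0.06390 × 7.87) = 0.6048
Accumulation ratio R = 1 / (1 − e^(−kτ)) = 1 / (1 − 0.6048) = 2.530
Steady-state peak = C₀ × R = 4.60 × 2.530 = 11.64 mg/L

11.6 mg/L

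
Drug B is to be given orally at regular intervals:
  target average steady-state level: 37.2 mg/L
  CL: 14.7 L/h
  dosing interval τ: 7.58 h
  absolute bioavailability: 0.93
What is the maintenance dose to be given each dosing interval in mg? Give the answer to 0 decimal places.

At steady state, F × (Dose/τ) = Css × CL.
Dose = Css × CL × τ / F = 37.2 × 14.70 × 7.58 / 0.93 = 4457 mg

4457 mg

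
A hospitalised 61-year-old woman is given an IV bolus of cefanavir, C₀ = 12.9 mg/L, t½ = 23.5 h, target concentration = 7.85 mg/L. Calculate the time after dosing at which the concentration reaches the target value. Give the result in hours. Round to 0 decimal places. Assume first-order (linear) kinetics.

17 h

k = ln2 / t½ = 0.693147 / 23.5 = 0.02950 h⁻¹
t = ln(C₀ / C) / k = ln(12.90 / 7.85) / 0.02950
  = ln(1.643) / 0.02950 = 0.4965 / 0.02950 = 16.83 h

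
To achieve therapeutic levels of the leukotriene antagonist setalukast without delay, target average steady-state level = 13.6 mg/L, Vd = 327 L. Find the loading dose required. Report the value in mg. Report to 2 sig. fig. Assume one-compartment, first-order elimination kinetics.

4400 mg

LD = Css × Vd = 13.6 × 327 = 4447 mg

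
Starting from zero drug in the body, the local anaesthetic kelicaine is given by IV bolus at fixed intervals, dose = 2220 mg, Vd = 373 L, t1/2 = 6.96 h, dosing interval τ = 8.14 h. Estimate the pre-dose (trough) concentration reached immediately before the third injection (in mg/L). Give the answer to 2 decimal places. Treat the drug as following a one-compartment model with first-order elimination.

3.82 mg/L

C₀ per dose = Dose / Vd = 2220 / 373 = 5.952 mg/L
k = ln2 / t½ = 0.693147 / 6.96 = 0.09959 h⁻¹
Fraction remaining after one interval: r = e^(−kτ) = e^(−0.09959 × 8.14) = 0.4446
Before dose 3, 2 doses have been given (aged 1τ, 2τ).
C_trough = C₀ × (r + r²) = 5.952 × (0.4446 + 0.1977) = 3.823 mg/L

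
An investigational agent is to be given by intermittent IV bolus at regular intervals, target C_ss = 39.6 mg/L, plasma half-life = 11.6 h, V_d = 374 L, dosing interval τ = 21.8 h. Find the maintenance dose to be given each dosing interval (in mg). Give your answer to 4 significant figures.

19290 mg

k = ln2 / t½ = 0.693147 / 11.6 = 0.05975 h⁻¹
CL = k × Vd = 0.05975 × 374 = 22.35 L/h
At steady state, Dose/τ = Css × CL.
Dose = Css × CL × τ = 39.6 × 22.35 × 21.8 = 19290 mg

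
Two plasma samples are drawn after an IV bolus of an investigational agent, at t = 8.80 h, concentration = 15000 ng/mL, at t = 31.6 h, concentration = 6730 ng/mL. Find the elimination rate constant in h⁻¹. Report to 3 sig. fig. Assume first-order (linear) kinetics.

0.0352 h⁻¹

k = ln(C₁/C₂) / (t₂ − t₁) = ln(15000/6730) / (31.6 − 8.80)
  = 0.8015 / 22.80 = 0.03515 h⁻¹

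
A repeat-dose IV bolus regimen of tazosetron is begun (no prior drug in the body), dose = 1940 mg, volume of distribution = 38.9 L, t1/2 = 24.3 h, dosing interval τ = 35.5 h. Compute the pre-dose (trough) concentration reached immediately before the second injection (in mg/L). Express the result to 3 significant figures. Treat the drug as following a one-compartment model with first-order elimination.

C₀ per dose = Dose / Vd = 1940 / 38.9 = 49.87 mg/L
k = ln2 / t½ = 0.693147 / 24.3 = 0.02852 h⁻¹
Fraction remaining after one interval: r = e^(−kτ) = e^(−0.02852 × 35.5) = 0.3633
Before dose 2, 1 dose has been given (aged 1τ).
C_trough = C₀ × r = 49.87 × 0.3633 = 18.12 mg/L

18.1 mg/L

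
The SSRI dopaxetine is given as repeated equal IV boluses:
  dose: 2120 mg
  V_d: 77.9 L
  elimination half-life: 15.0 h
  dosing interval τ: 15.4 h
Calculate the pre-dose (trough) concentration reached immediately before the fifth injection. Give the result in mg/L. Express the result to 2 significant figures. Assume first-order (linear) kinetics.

25 mg/L

C₀ per dose = Dose / Vd = 2120 / 77.9 = 27.21 mg/L
k = ln2 / t½ = 0.693147 / 15.0 = 0.04621 h⁻¹
Fraction remaining after one interval: r = e^(−kτ) = e^(−0.04621 × 15.4) = 0.4908
Before dose 5, 4 doses have been given (aged 1τ, 2τ, 3τ, 4τ).
C_trough = C₀ × (r + r² + … + r^4) = C₀ × r(1−r^4)/(1−r)
        = 27.21 × 0.4908 × (1 − 0.05803) / (1 − 0.4908) = 24.70 mg/L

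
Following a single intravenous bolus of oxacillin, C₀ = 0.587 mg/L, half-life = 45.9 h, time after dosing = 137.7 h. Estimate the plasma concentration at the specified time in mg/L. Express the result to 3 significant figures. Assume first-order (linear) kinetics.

0.0734 mg/L

k = ln2 / t½ = 0.693147 / 45.9 = 0.01510 h⁻¹
t / t½ = 137.7 / 45.9 = 3 half-lives
C = C₀ × (1/2)^3 = 0.5870 × 0.1250 = 0.07338 mg/L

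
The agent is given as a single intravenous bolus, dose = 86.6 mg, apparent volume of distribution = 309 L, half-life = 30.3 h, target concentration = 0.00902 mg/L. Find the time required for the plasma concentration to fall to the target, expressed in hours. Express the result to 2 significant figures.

150 h

C₀ = Dose / Vd = 86.60 / 309 = 0.2803 mg/L
k = ln2 / t½ = 0.693147 / 30.3 = 0.02288 h⁻¹
t = ln(C₀ / C) / k = ln(0.2803 / 0.00902) / 0.02288
  = ln(31.08) / 0.02288 = 3.437 / 0.02288 = 150.2 h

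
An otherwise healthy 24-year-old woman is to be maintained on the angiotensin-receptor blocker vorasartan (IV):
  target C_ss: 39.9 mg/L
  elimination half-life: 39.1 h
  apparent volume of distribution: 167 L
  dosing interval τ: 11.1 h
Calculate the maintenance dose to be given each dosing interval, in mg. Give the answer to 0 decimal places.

1311 mg

k = ln2 / t½ = 0.693147 / 39.1 = 0.01773 h⁻¹
CL = k × Vd = 0.01773 × 167 = 2.961 L/h
At steady state, Dose/τ = Css × CL.
Dose = Css × CL × τ = 39.9 × 2.961 × 11.1 = 1311 mg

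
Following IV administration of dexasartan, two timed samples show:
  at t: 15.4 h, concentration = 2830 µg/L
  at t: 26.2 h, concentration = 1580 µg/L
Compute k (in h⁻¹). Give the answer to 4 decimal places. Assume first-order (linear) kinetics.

0.0540 h⁻¹

k = ln(C₁/C₂) / (t₂ − t₁) = ln(2830/1580) / (26.2 − 15.4)
  = 0.5829 / 10.80 = 0.05397 h⁻¹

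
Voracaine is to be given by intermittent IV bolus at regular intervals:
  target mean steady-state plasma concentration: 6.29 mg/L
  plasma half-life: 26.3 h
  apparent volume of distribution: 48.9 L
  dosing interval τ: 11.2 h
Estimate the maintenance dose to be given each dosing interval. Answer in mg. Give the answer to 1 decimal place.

k = ln2 / t½ = 0.693147 / 26.3 = 0.02636 h⁻¹
CL = k × Vd = 0.02636 × 48.9 = 1.289 L/h
At steady state, Dose/τ = Css × CL.
Dose = Css × CL × τ = 6.29 × 1.289 × 11.2 = 90.81 mg

90.8 mg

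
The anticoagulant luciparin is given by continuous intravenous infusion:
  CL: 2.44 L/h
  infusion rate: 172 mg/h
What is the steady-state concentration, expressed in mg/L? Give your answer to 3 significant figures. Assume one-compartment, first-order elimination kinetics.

At steady state Css = R₀ / CL = 172 / 2.440 = 70.49 mg/L

70.5 mg/L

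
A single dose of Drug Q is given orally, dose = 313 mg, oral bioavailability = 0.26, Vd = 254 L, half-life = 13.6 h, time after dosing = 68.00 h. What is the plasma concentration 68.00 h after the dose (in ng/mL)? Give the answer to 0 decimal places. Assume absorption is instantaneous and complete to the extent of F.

Amount reaching circulation = F × Dose = 0.26 × 313.0 = 81.38 mg
C₀ = F·Dose / Vd = 81.38 / 254 = 0.3204 mg/L
k = ln2 / t½ = 0.693147 / 13.6 = 0.05097 h⁻¹
t / t½ = 68.00 / 13.6 = 5 half-lives
C = C₀ × (1/2)^5 = 0.3204 × 0.03125 = 0.01001 mg/L
Convert: 0.01001 mg/L × 1000 = 10.01 ng/mL

10 ng/mL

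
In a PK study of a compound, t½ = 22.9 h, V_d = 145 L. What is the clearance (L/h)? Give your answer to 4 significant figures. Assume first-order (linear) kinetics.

k = ln2 / t½ = 0.693147 / 22.9 = 0.03027 h⁻¹
CL = k × Vd = 0.03027 × 145 = 4.389 L/h

4.389 L/h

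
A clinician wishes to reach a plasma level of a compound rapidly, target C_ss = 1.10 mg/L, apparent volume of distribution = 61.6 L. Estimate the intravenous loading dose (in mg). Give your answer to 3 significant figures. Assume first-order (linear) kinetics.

LD = Css × Vd = 1.10 × 61.6 = 67.76 mg

67.8 mg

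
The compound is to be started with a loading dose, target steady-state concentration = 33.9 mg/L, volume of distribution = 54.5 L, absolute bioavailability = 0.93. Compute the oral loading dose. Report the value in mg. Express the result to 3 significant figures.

LD = Css × Vd / F = 33.9 × 54.5 / 0.93 = 1987 mg

1990 mg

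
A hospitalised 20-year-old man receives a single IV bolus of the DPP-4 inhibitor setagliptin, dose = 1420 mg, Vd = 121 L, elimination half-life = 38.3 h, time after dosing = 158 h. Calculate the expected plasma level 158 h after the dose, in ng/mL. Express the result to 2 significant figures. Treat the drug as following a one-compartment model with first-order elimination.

C₀ = Dose / Vd = 1420 / 121 = 11.74 mg/L
k = ln2 / t½ = 0.693147 / 38.3 = 0.01810 h⁻¹
C = C₀ · e^(−k·t) = 11.74 × e^(−0.01810 × 158)
  = 11.74 × 0.05728 = 0.6725 mg/L
Convert: 0.6725 mg/L × 1000 = 672.5 ng/mL

670 ng/mL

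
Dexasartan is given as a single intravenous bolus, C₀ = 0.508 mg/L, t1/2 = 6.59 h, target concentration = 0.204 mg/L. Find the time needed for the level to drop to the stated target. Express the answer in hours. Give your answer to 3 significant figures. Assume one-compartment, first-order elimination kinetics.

k = ln2 / t½ = 0.693147 / 6.59 = 0.1052 h⁻¹
t = ln(C₀ / C) / k = ln(0.5080 / 0.204) / 0.1052
  = ln(2.490) / 0.1052 = 0.9123 / 0.1052 = 8.672 h

8.67 h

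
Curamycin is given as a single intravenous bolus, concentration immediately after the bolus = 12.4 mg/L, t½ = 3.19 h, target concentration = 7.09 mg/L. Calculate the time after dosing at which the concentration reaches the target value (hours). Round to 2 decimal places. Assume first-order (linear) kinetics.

k = ln2 / t½ = 0.693147 / 3.19 = 0.2173 h⁻¹
t = ln(C₀ / C) / k = ln(12.40 / 7.09) / 0.2173
  = ln(1.749) / 0.2173 = 0.5590 / 0.2173 = 2.572 h

2.57 h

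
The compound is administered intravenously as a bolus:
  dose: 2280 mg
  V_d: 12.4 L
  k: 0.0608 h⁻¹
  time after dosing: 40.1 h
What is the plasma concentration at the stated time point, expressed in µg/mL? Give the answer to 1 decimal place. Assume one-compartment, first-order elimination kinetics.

C₀ = Dose / Vd = 2280 / 12.4 = 183.9 mg/L
C = C₀ · e^(−k·t) = 183.9 × e^(−0.06080 × 40.1)
  = 183.9 × 0.08733 = 16.06 mg/L
(16.06 mg/L = 16.06 µg/mL)

16.1 µg/mL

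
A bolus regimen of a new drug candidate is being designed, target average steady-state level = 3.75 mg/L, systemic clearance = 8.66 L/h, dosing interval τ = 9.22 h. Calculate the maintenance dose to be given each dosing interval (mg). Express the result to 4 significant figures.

At steady state, Dose/τ = Css × CL.
Dose = Css × CL × τ = 3.75 × 8.660 × 9.22 = 299.4 mg

299.4 mg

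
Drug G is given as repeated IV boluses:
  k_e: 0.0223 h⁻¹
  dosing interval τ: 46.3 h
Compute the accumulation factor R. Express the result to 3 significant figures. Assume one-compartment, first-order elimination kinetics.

e^(−kτ) = e^(−0.02230 × 46.3) = 0.3561
Accumulation ratio R = 1 / (1 − e^(−kτ)) = 1 / (1 − 0.3561) = 1.553

1.55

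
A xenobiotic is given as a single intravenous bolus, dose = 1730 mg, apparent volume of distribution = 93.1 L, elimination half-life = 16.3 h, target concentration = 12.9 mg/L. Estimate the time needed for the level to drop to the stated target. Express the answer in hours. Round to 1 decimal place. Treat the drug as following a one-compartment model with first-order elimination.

C₀ = Dose / Vd = 1730 / 93.1 = 18.58 mg/L
k = ln2 / t½ = 0.693147 / 16.3 = 0.04252 h⁻¹
t = ln(C₀ / C) / k = ln(18.58 / 12.9) / 0.04252
  = ln(1.440) / 0.04252 = 0.3646 / 0.04252 = 8.575 h

8.6 h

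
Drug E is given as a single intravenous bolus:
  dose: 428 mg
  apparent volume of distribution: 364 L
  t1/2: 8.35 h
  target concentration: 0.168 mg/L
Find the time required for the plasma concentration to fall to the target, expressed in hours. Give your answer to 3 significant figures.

C₀ = Dose / Vd = 428.0 / 364 = 1.176 mg/L
k = ln2 / t½ = 0.693147 / 8.35 = 0.08301 h⁻¹
t = ln(C₀ / C) / k = ln(1.176 / 0.168) / 0.08301
  = ln(7.000) / 0.08301 = 1.946 / 0.08301 = 23.44 h

23.4 h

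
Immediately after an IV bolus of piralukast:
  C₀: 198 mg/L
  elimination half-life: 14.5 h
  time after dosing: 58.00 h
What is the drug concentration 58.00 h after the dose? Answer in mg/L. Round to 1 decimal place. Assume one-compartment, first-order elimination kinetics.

k = ln2 / t½ = 0.693147 / 14.5 = 0.04780 h⁻¹
t / t½ = 58.00 / 14.5 = 4 half-lives
C = C₀ × (1/2)^4 = 198.0 × 0.06250 = 12.38 mg/L

12.4 mg/L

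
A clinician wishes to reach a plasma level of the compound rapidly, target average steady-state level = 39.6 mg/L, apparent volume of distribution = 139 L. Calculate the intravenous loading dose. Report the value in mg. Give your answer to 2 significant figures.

5500 mg

LD = Css × Vd = 39.6 × 139 = 5504 mg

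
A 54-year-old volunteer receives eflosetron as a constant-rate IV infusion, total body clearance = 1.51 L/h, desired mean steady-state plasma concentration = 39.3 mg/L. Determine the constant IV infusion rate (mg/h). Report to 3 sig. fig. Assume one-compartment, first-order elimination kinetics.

59.3 mg/h

At steady state, infusion rate R₀ = Css × CL = 39.3 × 1.510 = 59.34 mg/h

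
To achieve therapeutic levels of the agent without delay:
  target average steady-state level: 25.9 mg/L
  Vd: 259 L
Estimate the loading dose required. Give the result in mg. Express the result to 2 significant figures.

LD = Css × Vd = 25.9 × 259 = 6708 mg

6700 mg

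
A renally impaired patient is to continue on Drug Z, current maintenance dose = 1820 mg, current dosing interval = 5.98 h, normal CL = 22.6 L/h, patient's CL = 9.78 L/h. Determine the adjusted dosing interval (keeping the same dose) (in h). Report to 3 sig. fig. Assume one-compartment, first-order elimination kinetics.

To keep the same average steady-state level, dosing rate must scale with clearance.
CL ratio = 9.78 / 22.6 = 0.4327
New interval (same dose) = 5.98 / 0.4327 = 13.82 h

13.8 h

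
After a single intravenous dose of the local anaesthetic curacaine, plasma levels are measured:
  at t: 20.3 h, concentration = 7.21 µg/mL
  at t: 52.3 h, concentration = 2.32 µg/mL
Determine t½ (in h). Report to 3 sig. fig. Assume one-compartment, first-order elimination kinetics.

k = ln(C₁/C₂) / (t₂ − t₁) = ln(7.21/2.32) / (52.3 − 20.3)
  = 1.134 / 32.00 = 0.03544 h⁻¹
t½ = ln2 / k = 0.693147 / 0.03544 = 19.56 h

19.6 h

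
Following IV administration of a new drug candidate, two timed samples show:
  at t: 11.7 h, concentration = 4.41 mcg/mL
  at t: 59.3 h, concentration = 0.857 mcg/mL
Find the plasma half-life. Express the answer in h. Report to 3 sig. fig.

k = ln(C₁/C₂) / (t₂ − t₁) = ln(4.41/0.857) / (59.3 − 11.7)
  = 1.638 / 47.60 = 0.03441 h⁻¹
t½ = ln2 / k = 0.693147 / 0.03441 = 20.14 h

20.1 h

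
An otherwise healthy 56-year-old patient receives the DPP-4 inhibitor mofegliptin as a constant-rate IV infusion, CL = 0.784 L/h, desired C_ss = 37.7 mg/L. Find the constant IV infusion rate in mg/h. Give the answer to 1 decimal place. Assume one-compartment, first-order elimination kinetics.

At steady state, infusion rate R₀ = Css × CL = 37.7 × 0.7840 = 29.56 mg/h

29.6 mg/h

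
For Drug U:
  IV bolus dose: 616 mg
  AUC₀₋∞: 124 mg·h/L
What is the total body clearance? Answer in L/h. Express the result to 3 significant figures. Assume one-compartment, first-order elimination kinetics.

4.97 L/h

CL = Dose / AUC = 616 / 124 = 4.968 L/h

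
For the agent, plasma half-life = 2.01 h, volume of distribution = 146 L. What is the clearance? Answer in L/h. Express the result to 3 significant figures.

k = ln2 / t½ = 0.693147 / 2.01 = 0.3448 h⁻¹
CL = k × Vd = 0.3448 × 146 = 50.34 L/h

50.3 L/h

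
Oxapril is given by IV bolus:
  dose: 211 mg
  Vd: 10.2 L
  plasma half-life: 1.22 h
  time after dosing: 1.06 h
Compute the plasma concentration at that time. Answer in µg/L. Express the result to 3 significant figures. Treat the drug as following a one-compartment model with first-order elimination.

C₀ = Dose / Vd = 211.0 / 10.2 = 20.69 mg/L
k = ln2 / t½ = 0.693147 / 1.22 = 0.5682 h⁻¹
C = C₀ · e^(−k·t) = 20.69 × e^(−0.5682 × 1.06)
  = 20.69 × 0.5476 = 11.33 mg/L
Convert: 11.33 mg/L × 1000 = 11330 µg/L

11300 µg/L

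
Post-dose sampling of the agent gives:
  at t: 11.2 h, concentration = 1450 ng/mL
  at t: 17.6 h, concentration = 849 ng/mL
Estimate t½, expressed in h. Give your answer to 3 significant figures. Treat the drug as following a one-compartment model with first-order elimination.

8.29 h

k = ln(C₁/C₂) / (t₂ − t₁) = ln(1450/849) / (17.6 − 11.2)
  = 0.5353 / 6.400 = 0.08364 h⁻¹
t½ = ln2 / k = 0.693147 / 0.08364 = 8.287 h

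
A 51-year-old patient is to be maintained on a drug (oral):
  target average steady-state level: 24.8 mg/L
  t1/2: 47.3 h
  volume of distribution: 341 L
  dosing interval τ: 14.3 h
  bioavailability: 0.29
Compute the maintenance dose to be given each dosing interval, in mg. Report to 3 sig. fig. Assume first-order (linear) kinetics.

6110 mg

k = ln2 / t½ = 0.693147 / 47.3 = 0.01465 h⁻¹
CL = k × Vd = 0.01465 × 341 = 4.996 L/h
At steady state, F × (Dose/τ) = Css × CL.
Dose = Css × CL × τ / F = 24.8 × 4.996 × 14.3 / 0.29 = 6110 mg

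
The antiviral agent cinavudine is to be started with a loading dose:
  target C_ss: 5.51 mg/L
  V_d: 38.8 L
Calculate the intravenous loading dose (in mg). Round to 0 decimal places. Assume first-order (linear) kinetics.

LD = Css × Vd = 5.51 × 38.8 = 213.8 mg

214 mg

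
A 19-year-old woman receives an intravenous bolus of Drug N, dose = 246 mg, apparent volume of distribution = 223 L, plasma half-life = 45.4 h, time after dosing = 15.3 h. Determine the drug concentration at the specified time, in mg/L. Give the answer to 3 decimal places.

0.873 mg/L

C₀ = Dose / Vd = 246.0 / 223 = 1.103 mg/L
k = ln2 / t½ = 0.693147 / 45.4 = 0.01527 h⁻¹
C = C₀ · e^(−k·t) = 1.103 × e^(−0.01527 × 15.3)
  = 1.103 × 0.7917 = 0.8732 mg/L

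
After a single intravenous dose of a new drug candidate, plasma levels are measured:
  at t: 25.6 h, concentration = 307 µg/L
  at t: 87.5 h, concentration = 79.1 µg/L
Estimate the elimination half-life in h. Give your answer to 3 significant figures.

31.6 h

k = ln(C₁/C₂) / (t₂ − t₁) = ln(307/79.1) / (87.5 − 25.6)
  = 1.356 / 61.90 = 0.02191 h⁻¹
t½ = ln2 / k = 0.693147 / 0.02191 = 31.64 h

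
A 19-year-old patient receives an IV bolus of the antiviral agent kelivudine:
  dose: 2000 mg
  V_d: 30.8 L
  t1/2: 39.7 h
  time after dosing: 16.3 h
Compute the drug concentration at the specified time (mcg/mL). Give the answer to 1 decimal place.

C₀ = Dose / Vd = 2000 / 30.8 = 64.94 mg/L
k = ln2 / t½ = 0.693147 / 39.7 = 0.01746 h⁻¹
C = C₀ · e^(−k·t) = 64.94 × e^(−0.01746 × 16.3)
  = 64.94 × 0.7523 = 48.85 mg/L
(48.85 mg/L = 48.85 mcg/mL)

48.9 mcg/mL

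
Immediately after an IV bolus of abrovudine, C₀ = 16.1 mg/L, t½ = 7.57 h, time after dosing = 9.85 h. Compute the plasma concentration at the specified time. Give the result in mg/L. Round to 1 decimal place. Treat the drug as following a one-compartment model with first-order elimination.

6.5 mg/L

k = ln2 / t½ = 0.693147 / 7.57 = 0.09156 h⁻¹
C = C₀ · e^(−k·t) = 16.10 × e^(−0.09156 × 9.85)
  = 16.10 × 0.4058 = 6.533 mg/L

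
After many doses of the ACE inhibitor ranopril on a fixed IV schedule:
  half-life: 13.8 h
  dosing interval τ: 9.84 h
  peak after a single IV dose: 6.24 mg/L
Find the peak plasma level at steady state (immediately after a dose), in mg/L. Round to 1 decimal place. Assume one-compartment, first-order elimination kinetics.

k = ln2 / t½ = 0.693147 / 13.8 = 0.05023 h⁻¹
e^(−kτ) = e^(−0.05023 × 9.84) = 0.6100
Accumulation ratio R = 1 / (1 − e^(−kτ)) = 1 / (1 − 0.6100) = 2.564
Steady-state peak = C₀ × R = 6.24 × 2.564 = 16.00 mg/L

16.0 mg/L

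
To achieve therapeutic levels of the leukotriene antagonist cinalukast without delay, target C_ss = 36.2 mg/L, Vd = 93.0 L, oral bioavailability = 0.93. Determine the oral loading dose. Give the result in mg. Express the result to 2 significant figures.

3600 mg

LD = Css × Vd / F = 36.2 × 93.0 / 0.93 = 3620 mg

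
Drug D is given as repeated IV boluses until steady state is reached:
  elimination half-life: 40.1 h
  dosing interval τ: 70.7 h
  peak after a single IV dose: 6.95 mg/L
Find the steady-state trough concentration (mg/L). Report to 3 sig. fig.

2.90 mg/L

k = ln2 / t½ = 0.693147 / 40.1 = 0.01729 h⁻¹
e^(−kτ) = e^(−0.01729 × 70.7) = 0.2945
Accumulation ratio R = 1 / (1 − e^(−kτ)) = 1 / (1 − 0.2945) = 1.417
Steady-state trough = C₀ × R × e^(−kτ) = 6.95 × 1.417 × 0.2945 = 2.900 mg/L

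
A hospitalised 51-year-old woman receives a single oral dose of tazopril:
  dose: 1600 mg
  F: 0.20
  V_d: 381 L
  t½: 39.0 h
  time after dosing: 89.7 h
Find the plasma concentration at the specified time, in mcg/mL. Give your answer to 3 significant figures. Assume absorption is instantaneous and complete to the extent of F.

0.171 mcg/mL

Amount reaching circulation = F × Dose = 0.20 × 1600 = 320.0 mg
C₀ = F·Dose / Vd = 320.0 / 381 = 0.8399 mg/L
k = ln2 / t½ = 0.693147 / 39.0 = 0.01777 h⁻¹
C = C₀ · e^(−k·t) = 0.8399 × e^(−0.01777 × 89.7)
  = 0.8399 × 0.2031 = 0.1706 mg/L
(0.1706 mg/L = 0.1706 mcg/mL)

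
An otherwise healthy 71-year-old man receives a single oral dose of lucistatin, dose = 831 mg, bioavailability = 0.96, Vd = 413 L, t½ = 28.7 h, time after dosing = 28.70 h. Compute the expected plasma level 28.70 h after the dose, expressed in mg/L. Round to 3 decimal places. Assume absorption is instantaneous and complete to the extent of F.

0.966 mg/L

Amount reaching circulation = F × Dose = 0.96 × 831.0 = 797.8 mg
C₀ = F·Dose / Vd = 797.8 / 413 = 1.932 mg/L
k = ln2 / t½ = 0.693147 / 28.7 = 0.02415 h⁻¹
t / t½ = 28.70 / 28.7 = 1 half-lives
C = C₀ × (1/2)^1 = 1.932 × 0.5000 = 0.9660 mg/L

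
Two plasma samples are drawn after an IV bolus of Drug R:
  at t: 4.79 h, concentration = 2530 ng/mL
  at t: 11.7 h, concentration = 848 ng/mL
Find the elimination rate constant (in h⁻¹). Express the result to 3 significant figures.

0.158 h⁻¹

k = ln(C₁/C₂) / (t₂ − t₁) = ln(2530/848) / (11.7 − 4.79)
  = 1.093 / 6.910 = 0.1582 h⁻¹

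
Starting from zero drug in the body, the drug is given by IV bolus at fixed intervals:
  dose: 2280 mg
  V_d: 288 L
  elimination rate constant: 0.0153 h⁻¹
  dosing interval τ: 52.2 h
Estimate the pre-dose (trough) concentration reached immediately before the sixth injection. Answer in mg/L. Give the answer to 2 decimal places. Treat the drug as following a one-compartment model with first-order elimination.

6.36 mg/L

C₀ per dose = Dose / Vd = 2280 / 288 = 7.917 mg/L
Fraction remaining after one interval: r = e^(−kτ) = e^(−0.01530 × 52.2) = 0.4499
Before dose 6, 5 doses have been given (aged 1τ, 2τ, 3τ, 4τ, 5τ).
C_trough = C₀ × (r + r² + … + r^5) = C₀ × r(1−r^5)/(1−r)
        = 7.917 × 0.4499 × (1 − 0.01843) / (1 − 0.4499) = 6.356 mg/L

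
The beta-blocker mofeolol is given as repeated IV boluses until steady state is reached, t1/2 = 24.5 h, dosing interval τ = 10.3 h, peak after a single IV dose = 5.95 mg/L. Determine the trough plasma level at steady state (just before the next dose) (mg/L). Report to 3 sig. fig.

k = ln2 / t½ = 0.693147 / 24.5 = 0.02829 h⁻¹
e^(−kτ) = e^(−0.02829 × 10.3) = 0.7472
Accumulation ratio R = 1 / (1 − e^(−kτ)) = 1 / (1 − 0.7472) = 3.956
Steady-state trough = C₀ × R × e^(−kτ) = 5.95 × 3.956 × 0.7472 = 17.59 mg/L

17.6 mg/L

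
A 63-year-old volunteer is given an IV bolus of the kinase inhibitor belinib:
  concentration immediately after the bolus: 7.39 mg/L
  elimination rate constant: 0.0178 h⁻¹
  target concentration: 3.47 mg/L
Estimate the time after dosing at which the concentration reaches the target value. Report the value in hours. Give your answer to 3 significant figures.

t = ln(C₀ / C) / k = ln(7.390 / 3.47) / 0.01780
  = ln(2.130) / 0.01780 = 0.7561 / 0.01780 = 42.48 h

42.5 h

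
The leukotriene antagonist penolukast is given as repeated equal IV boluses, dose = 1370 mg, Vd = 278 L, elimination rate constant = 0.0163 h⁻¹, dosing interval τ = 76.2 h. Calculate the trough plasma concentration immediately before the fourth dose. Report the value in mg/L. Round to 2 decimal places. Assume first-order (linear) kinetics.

1.95 mg/L

C₀ per dose = Dose / Vd = 1370 / 278 = 4.928 mg/L
Fraction remaining after one interval: r = e^(−kτ) = e^(−0.01630 × 76.2) = 0.2888
Before dose 4, 3 doses have been given (aged 1τ, 2τ, 3τ).
C_trough = C₀ × (r + r² + … + r^3) = C₀ × r(1−r^3)/(1−r)
        = 4.928 × 0.2888 × (1 − 0.02409) / (1 − 0.2888) = 1.953 mg/L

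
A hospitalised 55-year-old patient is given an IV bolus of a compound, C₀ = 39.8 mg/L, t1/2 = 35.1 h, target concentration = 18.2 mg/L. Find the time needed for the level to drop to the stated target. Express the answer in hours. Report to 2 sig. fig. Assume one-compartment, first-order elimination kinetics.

40 h

k = ln2 / t½ = 0.693147 / 35.1 = 0.01975 h⁻¹
t = ln(C₀ / C) / k = ln(39.80 / 18.2) / 0.01975
  = ln(2.187) / 0.01975 = 0.7825 / 0.01975 = 39.62 h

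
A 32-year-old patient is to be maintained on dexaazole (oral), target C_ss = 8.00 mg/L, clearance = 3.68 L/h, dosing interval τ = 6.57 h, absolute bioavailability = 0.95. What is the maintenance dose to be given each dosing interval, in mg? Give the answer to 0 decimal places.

204 mg

At steady state, F × (Dose/τ) = Css × CL.
Dose = Css × CL × τ / F = 8.00 × 3.680 × 6.57 / 0.95 = 203.6 mg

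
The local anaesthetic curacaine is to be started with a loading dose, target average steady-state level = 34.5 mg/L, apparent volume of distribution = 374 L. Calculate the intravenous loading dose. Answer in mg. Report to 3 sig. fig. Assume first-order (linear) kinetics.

12900 mg

LD = Css × Vd = 34.5 × 374 = 12900 mg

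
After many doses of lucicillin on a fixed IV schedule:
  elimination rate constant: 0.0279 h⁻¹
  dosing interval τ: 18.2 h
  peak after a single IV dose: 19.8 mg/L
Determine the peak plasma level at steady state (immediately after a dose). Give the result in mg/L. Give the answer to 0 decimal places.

e^(−kτ) = e^(−0.02790 × 18.2) = 0.6018
Accumulation ratio R = 1 / (1 − e^(−kτ)) = 1 / (1 − 0.6018) = 2.511
Steady-state peak = C₀ × R = 19.8 × 2.511 = 49.72 mg/L

50 mg/L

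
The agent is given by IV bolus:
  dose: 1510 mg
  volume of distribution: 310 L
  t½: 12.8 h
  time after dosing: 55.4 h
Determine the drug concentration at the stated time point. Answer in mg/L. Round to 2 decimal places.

0.24 mg/L

C₀ = Dose / Vd = 1510 / 310 = 4.871 mg/L
k = ln2 / t½ = 0.693147 / 12.8 = 0.05415 h⁻¹
C = C₀ · e^(−k·t) = 4.871 × e^(−0.05415 × 55.4)
  = 4.871 × 0.04979 = 0.2425 mg/L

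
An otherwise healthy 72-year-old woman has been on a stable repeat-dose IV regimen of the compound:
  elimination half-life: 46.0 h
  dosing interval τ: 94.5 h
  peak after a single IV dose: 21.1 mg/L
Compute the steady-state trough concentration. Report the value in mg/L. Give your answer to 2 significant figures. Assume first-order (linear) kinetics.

k = ln2 / t½ = 0.693147 / 46.0 = 0.01507 h⁻¹
e^(−kτ) = e^(−0.01507 × 94.5) = 0.2407
Accumulation ratio R = 1 / (1 − e^(−kτ)) = 1 / (1 − 0.2407) = 1.317
Steady-state trough = C₀ × R × e^(−kτ) = 21.1 × 1.317 × 0.2407 = 6.689 mg/L

6.7 mg/L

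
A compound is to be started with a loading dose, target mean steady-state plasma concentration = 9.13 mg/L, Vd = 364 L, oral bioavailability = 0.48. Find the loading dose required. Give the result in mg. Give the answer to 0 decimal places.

LD = Css × Vd / F = 9.13 × 364 / 0.48 = 6924 mg

6924 mg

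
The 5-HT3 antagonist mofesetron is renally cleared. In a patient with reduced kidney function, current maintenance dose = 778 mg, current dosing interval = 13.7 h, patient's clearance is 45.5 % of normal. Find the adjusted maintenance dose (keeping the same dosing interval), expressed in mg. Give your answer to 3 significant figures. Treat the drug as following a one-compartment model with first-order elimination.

354 mg

To keep the same average steady-state level, dosing rate must scale with clearance.
CL ratio = 45.5 / 100 = 0.4550
New dose (same interval) = 778 × 0.4550 = 354.0 mg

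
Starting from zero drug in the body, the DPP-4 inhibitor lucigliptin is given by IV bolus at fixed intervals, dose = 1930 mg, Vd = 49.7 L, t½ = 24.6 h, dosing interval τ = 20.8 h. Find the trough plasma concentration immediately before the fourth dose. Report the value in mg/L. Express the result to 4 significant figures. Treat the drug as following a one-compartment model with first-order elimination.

C₀ per dose = Dose / Vd = 1930 / 49.7 = 38.83 mg/L
k = ln2 / t½ = 0.693147 / 24.6 = 0.02818 h⁻¹
Fraction remaining after one interval: r = e^(−kτ) = e^(−0.02818 × 20.8) = 0.5565
Before dose 4, 3 doses have been given (aged 1τ, 2τ, 3τ).
C_trough = C₀ × (r + r² + … + r^3) = C₀ × r(1−r^3)/(1−r)
        = 38.83 × 0.5565 × (1 − 0.1723) / (1 − 0.5565) = 40.33 mg/L

40.33 mg/L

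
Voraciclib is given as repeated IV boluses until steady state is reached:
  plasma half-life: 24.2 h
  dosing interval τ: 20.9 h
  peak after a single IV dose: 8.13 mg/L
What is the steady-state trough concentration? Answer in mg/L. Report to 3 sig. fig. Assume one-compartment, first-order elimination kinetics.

9.92 mg/L

k = ln2 / t½ = 0.693147 / 24.2 = 0.02864 h⁻¹
e^(−kτ) = e^(−0.02864 × 20.9) = 0.5496
Accumulation ratio R = 1 / (1 − e^(−kτ)) = 1 / (1 − 0.5496) = 2.220
Steady-state trough = C₀ × R × e^(−kτ) = 8.13 × 2.220 × 0.5496 = 9.920 mg/L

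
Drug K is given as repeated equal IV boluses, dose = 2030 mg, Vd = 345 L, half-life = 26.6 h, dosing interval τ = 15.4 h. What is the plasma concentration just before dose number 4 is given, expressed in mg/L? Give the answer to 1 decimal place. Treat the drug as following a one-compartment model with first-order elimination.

C₀ per dose = Dose / Vd = 2030 / 345 = 5.884 mg/L
k = ln2 / t½ = 0.693147 / 26.6 = 0.02606 h⁻¹
Fraction remaining after one interval: r = e^(−kτ) = e^(−0.02606 × 15.4) = 0.6694
Before dose 4, 3 doses have been given (aged 1τ, 2τ, 3τ).
C_trough = C₀ × (r + r² + … + r^3) = C₀ × r(1−r^3)/(1−r)
        = 5.884 × 0.6694 × (1 − 0.3000) / (1 − 0.6694) = 8.340 mg/L

8.3 mg/L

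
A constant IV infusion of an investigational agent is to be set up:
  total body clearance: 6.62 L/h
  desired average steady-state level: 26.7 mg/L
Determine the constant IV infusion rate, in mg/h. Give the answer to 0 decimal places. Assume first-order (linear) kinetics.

At steady state, infusion rate R₀ = Css × CL = 26.7 × 6.620 = 176.8 mg/h

177 mg/h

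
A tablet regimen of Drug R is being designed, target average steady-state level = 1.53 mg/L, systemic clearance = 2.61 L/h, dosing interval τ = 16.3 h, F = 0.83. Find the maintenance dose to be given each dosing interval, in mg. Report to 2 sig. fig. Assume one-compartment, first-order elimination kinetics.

At steady state, F × (Dose/τ) = Css × CL.
Dose = Css × CL × τ / F = 1.53 × 2.610 × 16.3 / 0.83 = 78.42 mg

78 mg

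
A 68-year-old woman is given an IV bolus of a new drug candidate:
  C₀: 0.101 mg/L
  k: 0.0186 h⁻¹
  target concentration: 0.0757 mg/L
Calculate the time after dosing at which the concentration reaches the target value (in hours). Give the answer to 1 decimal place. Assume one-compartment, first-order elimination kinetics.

t = ln(C₀ / C) / k = ln(0.1010 / 0.0757) / 0.01860
  = ln(1.334) / 0.01860 = 0.2882 / 0.01860 = 15.49 h

15.5 h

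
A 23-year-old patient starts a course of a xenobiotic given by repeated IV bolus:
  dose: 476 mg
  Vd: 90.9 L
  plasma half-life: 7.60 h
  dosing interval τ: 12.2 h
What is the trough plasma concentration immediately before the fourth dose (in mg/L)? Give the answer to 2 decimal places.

C₀ per dose = Dose / Vd = 476 / 90.9 = 5.237 mg/L
k = ln2 / t½ = 0.693147 / 7.60 = 0.09120 h⁻¹
Fraction remaining after one interval: r = e^(−kτ) = e^(−0.09120 × 12.2) = 0.3287
Before dose 4, 3 doses have been given (aged 1τ, 2τ, 3τ).
C_trough = C₀ × (r + r² + … + r^3) = C₀ × r(1−r^3)/(1−r)
        = 5.237 × 0.3287 × (1 − 0.03551) / (1 − 0.3287) = 2.473 mg/L

2.47 mg/L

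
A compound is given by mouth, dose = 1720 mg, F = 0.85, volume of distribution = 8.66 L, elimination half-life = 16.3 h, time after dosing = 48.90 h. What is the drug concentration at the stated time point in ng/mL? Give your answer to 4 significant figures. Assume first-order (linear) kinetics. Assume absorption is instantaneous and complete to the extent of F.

21100 ng/mL

Amount reaching circulation = F × Dose = 0.85 × 1720 = 1462 mg
C₀ = F·Dose / Vd = 1462 / 8.66 = 168.8 mg/L
k = ln2 / t½ = 0.693147 / 16.3 = 0.04252 h⁻¹
t / t½ = 48.90 / 16.3 = 3 half-lives
C = C₀ × (1/2)^3 = 168.8 × 0.1250 = 21.10 mg/L
Convert: 21.10 mg/L × 1000 = 21100 ng/mL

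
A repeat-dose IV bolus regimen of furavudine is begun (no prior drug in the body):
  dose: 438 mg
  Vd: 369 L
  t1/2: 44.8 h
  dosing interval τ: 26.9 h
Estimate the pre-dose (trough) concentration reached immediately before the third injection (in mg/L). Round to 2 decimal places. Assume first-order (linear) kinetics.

1.30 mg/L

C₀ per dose = Dose / Vd = 438 / 369 = 1.187 mg/L
k = ln2 / t½ = 0.693147 / 44.8 = 0.01547 h⁻¹
Fraction remaining after one interval: r = e^(−kτ) = e^(−0.01547 × 26.9) = 0.6596
Before dose 3, 2 doses have been given (aged 1τ, 2τ).
C_trough = C₀ × (r + r²) = 1.187 × (0.6596 + 0.4351) = 1.299 mg/L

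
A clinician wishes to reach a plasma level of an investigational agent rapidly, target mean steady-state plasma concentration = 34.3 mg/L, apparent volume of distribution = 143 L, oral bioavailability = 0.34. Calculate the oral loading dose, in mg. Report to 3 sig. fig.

LD = Css × Vd / F = 34.3 × 143 / 0.34 = 14430 mg

14400 mg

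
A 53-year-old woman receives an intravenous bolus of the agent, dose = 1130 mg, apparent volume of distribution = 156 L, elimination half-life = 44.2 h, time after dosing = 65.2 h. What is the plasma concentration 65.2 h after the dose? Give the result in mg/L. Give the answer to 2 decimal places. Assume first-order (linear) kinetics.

C₀ = Dose / Vd = 1130 / 156 = 7.244 mg/L
k = ln2 / t½ = 0.693147 / 44.2 = 0.01568 h⁻¹
C = C₀ · e^(−k·t) = 7.244 × e^(−0.01568 × 65.2)
  = 7.244 × 0.3598 = 2.606 mg/L

2.61 mg/L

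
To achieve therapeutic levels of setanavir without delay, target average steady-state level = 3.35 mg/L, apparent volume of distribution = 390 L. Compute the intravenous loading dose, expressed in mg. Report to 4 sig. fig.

1307 mg

LD = Css × Vd = 3.35 × 390 = 1307 mg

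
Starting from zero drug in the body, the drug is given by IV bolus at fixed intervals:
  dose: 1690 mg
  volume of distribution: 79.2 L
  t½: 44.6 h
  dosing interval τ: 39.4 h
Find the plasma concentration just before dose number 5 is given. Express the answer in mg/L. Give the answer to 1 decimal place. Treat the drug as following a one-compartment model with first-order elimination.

23.1 mg/L

C₀ per dose = Dose / Vd = 1690 / 79.2 = 21.34 mg/L
k = ln2 / t½ = 0.693147 / 44.6 = 0.01554 h⁻¹
Fraction remaining after one interval: r = e^(−kτ) = e^(−0.01554 × 39.4) = 0.5421
Before dose 5, 4 doses have been given (aged 1τ, 2τ, 3τ, 4τ).
C_trough = C₀ × (r + r² + … + r^4) = C₀ × r(1−r^4)/(1−r)
        = 21.34 × 0.5421 × (1 − 0.08636) / (1 − 0.5421) = 23.08 mg/L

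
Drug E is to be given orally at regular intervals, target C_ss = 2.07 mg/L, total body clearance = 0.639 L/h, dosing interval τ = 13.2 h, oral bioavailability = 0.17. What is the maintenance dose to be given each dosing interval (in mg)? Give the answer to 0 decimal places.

At steady state, F × (Dose/τ) = Css × CL.
Dose = Css × CL × τ / F = 2.07 × 0.6390 × 13.2 / 0.17 = 102.7 mg

103 mg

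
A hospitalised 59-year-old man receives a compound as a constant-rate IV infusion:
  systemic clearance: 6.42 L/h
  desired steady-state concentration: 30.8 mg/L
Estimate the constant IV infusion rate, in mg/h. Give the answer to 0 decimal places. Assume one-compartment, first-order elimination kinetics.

198 mg/h

At steady state, infusion rate R₀ = Css × CL = 30.8 × 6.420 = 197.7 mg/h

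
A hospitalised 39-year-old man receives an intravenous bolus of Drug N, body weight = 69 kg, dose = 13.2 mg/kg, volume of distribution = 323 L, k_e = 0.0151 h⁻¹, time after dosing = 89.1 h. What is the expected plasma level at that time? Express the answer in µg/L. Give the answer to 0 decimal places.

734 µg/L

Total dose = 13.2 × 69 = 910.8 mg
C₀ = Dose / Vd = 910.8 / 323 = 2.820 mg/L
C = C₀ · e^(−k·t) = 2.820 × e^(−0.01510 × 89.1)
  = 2.820 × 0.2604 = 0.7343 mg/L
Convert: 0.7343 mg/L × 1000 = 734.3 µg/L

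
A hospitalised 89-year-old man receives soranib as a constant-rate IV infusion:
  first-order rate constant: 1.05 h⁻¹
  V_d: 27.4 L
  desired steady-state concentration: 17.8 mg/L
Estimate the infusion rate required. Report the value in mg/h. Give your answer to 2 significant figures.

510 mg/h

CL = k × Vd = 1.050 × 27.4 = 28.77 L/h
At steady state, infusion rate R₀ = Css × CL = 17.8 × 28.77 = 512.1 mg/h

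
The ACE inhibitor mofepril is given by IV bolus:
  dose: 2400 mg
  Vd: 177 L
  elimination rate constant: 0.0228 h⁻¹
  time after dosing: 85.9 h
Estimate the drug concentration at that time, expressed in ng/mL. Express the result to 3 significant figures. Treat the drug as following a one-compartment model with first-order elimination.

1910 ng/mL

C₀ = Dose / Vd = 2400 / 177 = 13.56 mg/L
C = C₀ · e^(−k·t) = 13.56 × e^(−0.02280 × 85.9)
  = 13.56 × 0.1411 = 1.913 mg/L
Convert: 1.913 mg/L × 1000 = 1913 ng/mL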